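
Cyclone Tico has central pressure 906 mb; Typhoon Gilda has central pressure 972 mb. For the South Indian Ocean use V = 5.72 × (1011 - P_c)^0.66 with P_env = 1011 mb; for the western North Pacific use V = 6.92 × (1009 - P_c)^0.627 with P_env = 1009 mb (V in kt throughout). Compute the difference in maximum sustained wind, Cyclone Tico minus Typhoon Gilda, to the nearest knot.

57 kt

Cyclone Tico: ΔP = 105; V ≈ 5.72 × 105^0.66 ≈ 123.42 kt.
Typhoon Gilda: ΔP = 37; V ≈ 6.92 × 37^0.627 ≈ 66.58 kt.
Difference ≈ 123.42 − 66.58 = 56.84 → 57 kt.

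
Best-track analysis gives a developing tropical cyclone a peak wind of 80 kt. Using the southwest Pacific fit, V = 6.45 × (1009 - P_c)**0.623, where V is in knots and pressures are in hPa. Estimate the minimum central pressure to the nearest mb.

952 mb

ΔP = (V / 6.45)^(1/0.623) = (80/6.45)^1.605.
80/6.45 = 12.403; 12.403^1.605 ≈ 56.92 mb.
P_c = 1009 − 56.92 = 952.08 ≈ 952 mb.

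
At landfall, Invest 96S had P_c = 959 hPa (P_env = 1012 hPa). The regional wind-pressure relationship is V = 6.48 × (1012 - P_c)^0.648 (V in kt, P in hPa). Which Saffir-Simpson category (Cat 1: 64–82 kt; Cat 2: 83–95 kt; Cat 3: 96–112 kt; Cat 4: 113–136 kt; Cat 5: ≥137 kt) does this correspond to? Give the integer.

ΔP = 1012 − 959 = 53 hPa.
V ≈ 6.48 × 53^0.648 = 6.48 × 13.10 ≈ 85 kt.
85 kt falls in the Category 2 band.

2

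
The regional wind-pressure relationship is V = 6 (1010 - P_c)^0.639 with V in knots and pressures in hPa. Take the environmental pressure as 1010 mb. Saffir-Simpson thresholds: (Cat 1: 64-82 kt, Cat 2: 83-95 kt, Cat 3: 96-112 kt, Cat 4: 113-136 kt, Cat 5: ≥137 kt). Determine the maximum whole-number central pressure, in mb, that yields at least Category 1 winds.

969 mb

Category 1 begins at V = 64 kt.
Required ΔP = (64/6)^(1/0.639) = 10.667^1.565 ≈ 40.63 mb.
P_c ≤ 1010 − 40.63 = 969.37, so the highest integer P_c is 969 mb.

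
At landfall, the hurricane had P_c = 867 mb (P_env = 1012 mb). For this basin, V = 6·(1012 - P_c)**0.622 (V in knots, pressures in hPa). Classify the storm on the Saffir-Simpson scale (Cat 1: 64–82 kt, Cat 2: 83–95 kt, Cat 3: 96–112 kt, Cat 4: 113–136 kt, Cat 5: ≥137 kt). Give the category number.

4

ΔP = 1012 − 867 = 145 mb.
V ≈ 6 × 145^0.622 = 6 × 22.10 ≈ 133 kt.
133 kt falls in the Category 4 band.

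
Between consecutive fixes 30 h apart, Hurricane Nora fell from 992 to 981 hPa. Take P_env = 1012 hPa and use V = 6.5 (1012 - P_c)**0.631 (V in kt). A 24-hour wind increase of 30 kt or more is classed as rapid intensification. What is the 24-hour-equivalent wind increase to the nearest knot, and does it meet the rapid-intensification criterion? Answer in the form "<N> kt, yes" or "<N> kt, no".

V₁: ΔP = 20, V ≈ 6.5 × 20^0.631 ≈ 43.04 kt.
V₂: ΔP = 31, V ≈ 6.5 × 31^0.631 ≈ 56.75 kt.
ΔV over 30 h = 13.71 kt → 24 h equivalent = 13.71 × 24/30 ≈ 10.97 kt.
11 kt < 30 kt ⇒ not rapid intensification.

11 kt, no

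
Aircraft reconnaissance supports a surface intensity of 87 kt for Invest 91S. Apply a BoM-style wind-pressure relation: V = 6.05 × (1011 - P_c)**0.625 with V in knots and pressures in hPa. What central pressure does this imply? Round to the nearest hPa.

ΔP = (V / 6.05)^(1/0.625) = (87/6.05)^1.600.
87/6.05 = 14.380; 14.380^1.600 ≈ 71.19 hPa.
P_c = 1011 − 71.19 = 939.81 ≈ 940 hPa.

940 hPa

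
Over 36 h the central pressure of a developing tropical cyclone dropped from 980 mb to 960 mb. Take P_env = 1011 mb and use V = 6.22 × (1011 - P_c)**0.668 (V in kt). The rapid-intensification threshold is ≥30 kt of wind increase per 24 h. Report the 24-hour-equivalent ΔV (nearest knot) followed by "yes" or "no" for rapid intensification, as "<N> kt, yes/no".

V₁: ΔP = 31, V ≈ 6.22 × 31^0.668 ≈ 61.66 kt.
V₂: ΔP = 51, V ≈ 6.22 × 51^0.668 ≈ 85.99 kt.
ΔV over 36 h = 24.33 kt → 24 h equivalent = 24.33 × 24/36 ≈ 16.22 kt.
16 kt < 30 kt ⇒ not rapid intensification.

16 kt, no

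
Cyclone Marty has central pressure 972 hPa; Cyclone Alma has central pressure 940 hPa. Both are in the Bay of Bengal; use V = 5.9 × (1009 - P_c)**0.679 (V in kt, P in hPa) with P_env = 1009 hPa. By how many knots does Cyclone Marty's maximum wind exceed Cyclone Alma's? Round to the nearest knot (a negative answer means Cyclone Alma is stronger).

-36 kt

Cyclone Marty: ΔP = 37; V ≈ 5.9 × 37^0.679 ≈ 68.50 kt.
Cyclone Alma: ΔP = 69; V ≈ 5.9 × 69^0.679 ≈ 104.58 kt.
Difference ≈ 68.50 − 104.58 = -36.08 → -36 kt.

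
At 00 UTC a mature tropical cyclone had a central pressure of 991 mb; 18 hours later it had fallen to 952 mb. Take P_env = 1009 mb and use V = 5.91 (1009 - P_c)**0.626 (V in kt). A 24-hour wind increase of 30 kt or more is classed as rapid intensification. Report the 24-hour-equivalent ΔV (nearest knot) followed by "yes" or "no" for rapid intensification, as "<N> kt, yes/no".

51 kt, yes

V₁: ΔP = 18, V ≈ 5.91 × 18^0.626 ≈ 36.09 kt.
V₂: ΔP = 57, V ≈ 5.91 × 57^0.626 ≈ 74.26 kt.
ΔV over 18 h = 38.17 kt → 24 h equivalent = 38.17 × 24/18 ≈ 50.89 kt.
51 kt ≥ 30 kt ⇒ rapid intensification.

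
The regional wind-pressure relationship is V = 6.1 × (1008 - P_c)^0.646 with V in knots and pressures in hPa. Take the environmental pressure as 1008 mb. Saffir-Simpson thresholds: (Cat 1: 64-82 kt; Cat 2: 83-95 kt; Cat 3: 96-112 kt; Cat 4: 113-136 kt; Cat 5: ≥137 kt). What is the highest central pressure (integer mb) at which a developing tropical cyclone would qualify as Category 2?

951 mb

Category 2 begins at V = 83 kt.
Required ΔP = (83/6.1)^(1/0.646) = 13.607^1.548 ≈ 56.89 mb.
P_c ≤ 1008 − 56.89 = 951.11, so the highest integer P_c is 951 mb.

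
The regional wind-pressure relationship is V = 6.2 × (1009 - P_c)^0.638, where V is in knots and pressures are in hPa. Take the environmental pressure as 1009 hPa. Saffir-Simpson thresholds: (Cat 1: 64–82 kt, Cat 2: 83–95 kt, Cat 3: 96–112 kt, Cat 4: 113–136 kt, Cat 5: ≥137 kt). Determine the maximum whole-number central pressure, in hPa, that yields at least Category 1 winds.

Category 1 begins at V = 64 kt.
Required ΔP = (64/6.2)^(1/0.638) = 10.323^1.567 ≈ 38.82 hPa.
P_c ≤ 1009 − 38.82 = 970.18, so the highest integer P_c is 970 hPa.

970 hPa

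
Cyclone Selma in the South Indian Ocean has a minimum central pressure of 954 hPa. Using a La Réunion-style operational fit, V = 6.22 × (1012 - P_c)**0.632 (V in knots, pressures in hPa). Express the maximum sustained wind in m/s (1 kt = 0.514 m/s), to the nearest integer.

ΔP = 1012 − 954 = 58 hPa.
V ≈ 6.22 × 58^0.632 = 6.22 × 13.016 ≈ 80.961 kt.
80.961 × 0.514 ≈ 41.61 m/s → 42 m/s.

42 m/s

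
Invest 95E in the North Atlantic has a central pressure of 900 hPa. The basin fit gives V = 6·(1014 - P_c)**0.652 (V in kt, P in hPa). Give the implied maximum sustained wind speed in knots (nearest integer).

132 kt

ΔP = 1014 − 900 = 114 hPa.
114^0.652 ≈ 21.933.
V ≈ 6 × 21.933 ≈ 131.6 kt.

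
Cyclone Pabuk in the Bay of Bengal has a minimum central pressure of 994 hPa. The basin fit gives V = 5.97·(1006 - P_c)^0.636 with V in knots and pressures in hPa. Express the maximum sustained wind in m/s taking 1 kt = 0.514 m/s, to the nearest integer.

15 m/s

ΔP = 1006 − 994 = 12 hPa.
V ≈ 5.97 × 12^0.636 = 5.97 × 4.857 ≈ 28.996 kt.
28.996 × 0.514 ≈ 14.90 m/s → 15 m/s.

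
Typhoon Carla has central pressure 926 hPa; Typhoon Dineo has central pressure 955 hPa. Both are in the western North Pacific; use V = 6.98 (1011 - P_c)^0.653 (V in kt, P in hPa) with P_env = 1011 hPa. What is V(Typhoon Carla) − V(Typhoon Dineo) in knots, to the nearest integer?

30 kt

Typhoon Carla: ΔP = 85; V ≈ 6.98 × 85^0.653 ≈ 126.99 kt.
Typhoon Dineo: ΔP = 56; V ≈ 6.98 × 56^0.653 ≈ 96.70 kt.
Difference ≈ 126.99 − 96.70 = 30.29 → 30 kt.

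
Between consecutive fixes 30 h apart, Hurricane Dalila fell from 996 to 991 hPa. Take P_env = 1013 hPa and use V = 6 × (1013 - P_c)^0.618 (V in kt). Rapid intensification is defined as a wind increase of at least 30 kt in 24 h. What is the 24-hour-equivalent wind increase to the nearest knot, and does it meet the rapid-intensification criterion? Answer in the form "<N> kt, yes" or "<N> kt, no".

V₁: ΔP = 17, V ≈ 6 × 17^0.618 ≈ 34.56 kt.
V₂: ΔP = 22, V ≈ 6 × 22^0.618 ≈ 40.53 kt.
ΔV over 30 h = 5.97 kt → 24 h equivalent = 5.97 × 24/30 ≈ 4.78 kt.
5 kt < 30 kt ⇒ not rapid intensification.

5 kt, no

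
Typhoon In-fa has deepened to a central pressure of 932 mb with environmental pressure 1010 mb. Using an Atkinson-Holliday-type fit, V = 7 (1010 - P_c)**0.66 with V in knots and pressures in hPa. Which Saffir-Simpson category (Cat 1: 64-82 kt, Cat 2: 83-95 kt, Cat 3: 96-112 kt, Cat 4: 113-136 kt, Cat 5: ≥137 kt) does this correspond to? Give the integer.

4

ΔP = 1010 − 932 = 78 mb.
V ≈ 7 × 78^0.66 = 7 × 17.73 ≈ 124 kt.
124 kt falls in the Category 4 band.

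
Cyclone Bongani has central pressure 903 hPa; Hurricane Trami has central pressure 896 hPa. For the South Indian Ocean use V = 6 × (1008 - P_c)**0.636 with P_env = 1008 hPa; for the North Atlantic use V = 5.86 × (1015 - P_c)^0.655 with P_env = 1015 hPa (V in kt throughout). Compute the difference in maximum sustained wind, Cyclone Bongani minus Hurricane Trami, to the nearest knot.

-18 kt

Cyclone Bongani: ΔP = 105; V ≈ 6 × 105^0.636 ≈ 115.78 kt.
Hurricane Trami: ΔP = 119; V ≈ 5.86 × 119^0.655 ≈ 134.09 kt.
Difference ≈ 115.78 − 134.09 = -18.31 → -18 kt.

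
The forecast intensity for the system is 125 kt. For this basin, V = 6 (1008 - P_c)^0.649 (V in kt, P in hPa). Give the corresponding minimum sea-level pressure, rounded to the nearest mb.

ΔP = (V / 6)^(1/0.649) = (125/6)^1.541.
125/6 = 20.833; 20.833^1.541 ≈ 107.64 mb.
P_c = 1008 − 107.64 = 900.36 ≈ 900 mb.

900 mb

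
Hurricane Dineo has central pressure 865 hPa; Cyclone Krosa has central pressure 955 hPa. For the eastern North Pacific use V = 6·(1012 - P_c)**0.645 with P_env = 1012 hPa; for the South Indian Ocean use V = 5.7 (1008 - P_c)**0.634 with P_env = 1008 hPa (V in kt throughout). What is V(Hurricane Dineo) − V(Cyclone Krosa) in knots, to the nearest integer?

79 kt

Hurricane Dineo: ΔP = 147; V ≈ 6 × 147^0.645 ≈ 149.99 kt.
Cyclone Krosa: ΔP = 53; V ≈ 5.7 × 53^0.634 ≈ 70.64 kt.
Difference ≈ 149.99 − 70.64 = 79.35 → 79 kt.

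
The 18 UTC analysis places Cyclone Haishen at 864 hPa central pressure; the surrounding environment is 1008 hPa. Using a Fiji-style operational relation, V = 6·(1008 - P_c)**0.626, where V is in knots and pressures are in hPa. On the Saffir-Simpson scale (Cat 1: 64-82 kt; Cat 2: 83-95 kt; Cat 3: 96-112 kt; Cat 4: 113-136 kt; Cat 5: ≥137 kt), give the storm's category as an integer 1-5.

ΔP = 1008 − 864 = 144 hPa.
V ≈ 6 × 144^0.626 = 6 × 22.45 ≈ 135 kt.
135 kt falls in the Category 4 band.

4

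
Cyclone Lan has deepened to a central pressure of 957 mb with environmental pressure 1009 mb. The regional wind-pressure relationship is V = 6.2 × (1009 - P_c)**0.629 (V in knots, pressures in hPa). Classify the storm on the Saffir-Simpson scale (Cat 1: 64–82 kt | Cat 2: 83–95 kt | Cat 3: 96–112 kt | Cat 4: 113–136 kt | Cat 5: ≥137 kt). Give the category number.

1

ΔP = 1009 − 957 = 52 mb.
V ≈ 6.2 × 52^0.629 = 6.2 × 12.01 ≈ 74 kt.
74 kt falls in the Category 1 band.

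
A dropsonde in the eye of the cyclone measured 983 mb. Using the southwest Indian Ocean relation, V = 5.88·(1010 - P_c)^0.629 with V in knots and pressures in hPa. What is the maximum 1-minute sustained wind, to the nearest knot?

ΔP = 1010 − 983 = 27 mb.
27^0.629 ≈ 7.949.
V ≈ 5.88 × 7.949 ≈ 46.7 kt.

47 kt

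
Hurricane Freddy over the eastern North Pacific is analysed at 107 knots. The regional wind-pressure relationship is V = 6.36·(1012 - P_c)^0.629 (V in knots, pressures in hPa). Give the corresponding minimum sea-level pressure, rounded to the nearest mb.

ΔP = (V / 6.36)^(1/0.629) = (107/6.36)^1.590.
107/6.36 = 16.824; 16.824^1.590 ≈ 88.92 mb.
P_c = 1012 − 88.92 = 923.08 ≈ 923 mb.

923 mb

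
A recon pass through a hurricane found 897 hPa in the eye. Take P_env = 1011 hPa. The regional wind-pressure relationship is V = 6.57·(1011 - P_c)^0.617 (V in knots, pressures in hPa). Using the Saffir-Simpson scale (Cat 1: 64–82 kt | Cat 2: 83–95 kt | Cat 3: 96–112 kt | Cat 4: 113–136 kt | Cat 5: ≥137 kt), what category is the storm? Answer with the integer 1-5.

ΔP = 1011 − 897 = 114 hPa.
V ≈ 6.57 × 114^0.617 = 6.57 × 18.58 ≈ 122 kt.
122 kt falls in the Category 4 band.

4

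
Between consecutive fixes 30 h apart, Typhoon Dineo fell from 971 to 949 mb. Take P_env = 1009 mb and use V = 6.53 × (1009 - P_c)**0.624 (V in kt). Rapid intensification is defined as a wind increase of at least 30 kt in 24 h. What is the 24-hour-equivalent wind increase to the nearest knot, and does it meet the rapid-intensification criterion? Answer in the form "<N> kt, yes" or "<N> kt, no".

17 kt, no

V₁: ΔP = 38, V ≈ 6.53 × 38^0.624 ≈ 63.20 kt.
V₂: ΔP = 60, V ≈ 6.53 × 60^0.624 ≈ 84.04 kt.
ΔV over 30 h = 20.84 kt → 24 h equivalent = 20.84 × 24/30 ≈ 16.67 kt.
17 kt < 30 kt ⇒ not rapid intensification.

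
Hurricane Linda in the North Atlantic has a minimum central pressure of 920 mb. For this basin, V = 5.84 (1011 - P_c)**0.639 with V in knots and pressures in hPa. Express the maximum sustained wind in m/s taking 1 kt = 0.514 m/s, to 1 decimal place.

53.6 m/s

ΔP = 1011 − 920 = 91 mb.
V ≈ 5.84 × 91^0.639 = 5.84 × 17.858 ≈ 104.289 kt.
104.289 × 0.514 ≈ 53.60 m/s → 53.6 m/s.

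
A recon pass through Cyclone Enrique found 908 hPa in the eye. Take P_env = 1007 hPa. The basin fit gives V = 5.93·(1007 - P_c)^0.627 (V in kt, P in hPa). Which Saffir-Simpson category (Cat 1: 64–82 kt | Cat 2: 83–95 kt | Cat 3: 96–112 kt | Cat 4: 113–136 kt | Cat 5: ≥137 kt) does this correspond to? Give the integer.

ΔP = 1007 − 908 = 99 hPa.
V ≈ 5.93 × 99^0.627 = 5.93 × 17.83 ≈ 106 kt.
106 kt falls in the Category 3 band.

3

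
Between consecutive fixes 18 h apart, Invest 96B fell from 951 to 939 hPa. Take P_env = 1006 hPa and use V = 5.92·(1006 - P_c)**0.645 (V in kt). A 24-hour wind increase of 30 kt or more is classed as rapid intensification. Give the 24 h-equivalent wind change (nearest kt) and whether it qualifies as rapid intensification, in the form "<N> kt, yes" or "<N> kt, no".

V₁: ΔP = 55, V ≈ 5.92 × 55^0.645 ≈ 78.50 kt.
V₂: ΔP = 67, V ≈ 5.92 × 67^0.645 ≈ 89.15 kt.
ΔV over 18 h = 10.65 kt → 24 h equivalent = 10.65 × 24/18 ≈ 14.20 kt.
14 kt < 30 kt ⇒ not rapid intensification.

14 kt, no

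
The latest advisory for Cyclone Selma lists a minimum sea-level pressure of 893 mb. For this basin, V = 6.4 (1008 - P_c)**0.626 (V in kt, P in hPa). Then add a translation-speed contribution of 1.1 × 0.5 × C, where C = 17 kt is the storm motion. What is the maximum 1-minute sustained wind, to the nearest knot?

ΔP = 1008 − 893 = 115 mb.
115^0.626 ≈ 19.498.
V ≈ 6.4 × 19.498 ≈ 124.8 kt.
Translation term: 1.1 × 0.5 × 17 = 9.35 kt.
Corrected V ≈ 134.15 kt → 134 kt.

134 kt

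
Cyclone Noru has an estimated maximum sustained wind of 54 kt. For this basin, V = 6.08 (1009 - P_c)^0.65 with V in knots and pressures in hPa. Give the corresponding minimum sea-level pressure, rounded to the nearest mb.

980 mb

ΔP = (V / 6.08)^(1/0.65) = (54/6.08)^1.538.
54/6.08 = 8.882; 8.882^1.538 ≈ 28.79 mb.
P_c = 1009 − 28.79 = 980.21 ≈ 980 mb.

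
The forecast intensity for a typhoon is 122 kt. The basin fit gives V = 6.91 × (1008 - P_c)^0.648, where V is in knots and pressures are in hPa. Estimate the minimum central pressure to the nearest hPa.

924 hPa

ΔP = (V / 6.91)^(1/0.648) = (122/6.91)^1.543.
122/6.91 = 17.656; 17.656^1.543 ≈ 83.98 hPa.
P_c = 1008 − 83.98 = 924.02 ≈ 924 hPa.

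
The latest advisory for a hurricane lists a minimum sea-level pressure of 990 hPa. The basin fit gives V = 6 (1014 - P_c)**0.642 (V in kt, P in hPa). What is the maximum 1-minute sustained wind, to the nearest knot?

46 kt

ΔP = 1014 − 990 = 24 hPa.
24^0.642 ≈ 7.693.
V ≈ 6 × 7.693 ≈ 46.2 kt.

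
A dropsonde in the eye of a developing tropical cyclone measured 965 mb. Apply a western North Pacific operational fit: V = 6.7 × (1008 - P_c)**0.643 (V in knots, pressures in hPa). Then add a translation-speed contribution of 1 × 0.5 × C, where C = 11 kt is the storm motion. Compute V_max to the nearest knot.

ΔP = 1008 − 965 = 43 mb.
43^0.643 ≈ 11.228.
V ≈ 6.7 × 11.228 ≈ 75.2 kt.
Translation term: 1 × 0.5 × 11 = 5.5 kt.
Corrected V ≈ 80.7 kt → 81 kt.

81 kt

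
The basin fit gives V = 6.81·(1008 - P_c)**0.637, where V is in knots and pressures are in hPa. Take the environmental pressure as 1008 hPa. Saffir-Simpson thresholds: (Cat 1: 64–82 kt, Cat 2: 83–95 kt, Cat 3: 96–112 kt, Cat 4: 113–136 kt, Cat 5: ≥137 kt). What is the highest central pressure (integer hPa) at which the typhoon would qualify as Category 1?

974 hPa

Category 1 begins at V = 64 kt.
Required ΔP = (64/6.81)^(1/0.637) = 9.398^1.570 ≈ 33.69 hPa.
P_c ≤ 1008 − 33.69 = 974.31, so the highest integer P_c is 974 hPa.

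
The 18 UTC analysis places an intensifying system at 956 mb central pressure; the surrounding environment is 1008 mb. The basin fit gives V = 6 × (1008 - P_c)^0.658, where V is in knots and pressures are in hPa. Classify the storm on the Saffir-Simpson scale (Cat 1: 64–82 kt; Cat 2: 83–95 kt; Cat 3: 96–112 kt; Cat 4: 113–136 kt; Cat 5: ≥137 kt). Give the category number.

1

ΔP = 1008 − 956 = 52 mb.
V ≈ 6 × 52^0.658 = 6 × 13.46 ≈ 81 kt.
81 kt falls in the Category 1 band.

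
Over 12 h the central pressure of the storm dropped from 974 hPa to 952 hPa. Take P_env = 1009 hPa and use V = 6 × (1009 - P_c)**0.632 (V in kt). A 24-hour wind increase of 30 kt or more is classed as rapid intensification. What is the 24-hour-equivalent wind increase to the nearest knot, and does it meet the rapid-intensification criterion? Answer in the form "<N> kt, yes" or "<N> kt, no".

41 kt, yes

V₁: ΔP = 35, V ≈ 6 × 35^0.632 ≈ 56.75 kt.
V₂: ΔP = 57, V ≈ 6 × 57^0.632 ≈ 77.24 kt.
ΔV over 12 h = 20.49 kt → 24 h equivalent = 20.49 × 24/12 ≈ 40.98 kt.
41 kt ≥ 30 kt ⇒ rapid intensification.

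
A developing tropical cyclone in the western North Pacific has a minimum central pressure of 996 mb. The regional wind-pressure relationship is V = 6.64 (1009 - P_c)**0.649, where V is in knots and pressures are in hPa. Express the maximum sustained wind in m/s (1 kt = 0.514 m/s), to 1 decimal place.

ΔP = 1009 − 996 = 13 mb.
V ≈ 6.64 × 13^0.649 = 6.64 × 5.284 ≈ 35.085 kt.
35.085 × 0.514 ≈ 18.03 m/s → 18.0 m/s.

18.0 m/s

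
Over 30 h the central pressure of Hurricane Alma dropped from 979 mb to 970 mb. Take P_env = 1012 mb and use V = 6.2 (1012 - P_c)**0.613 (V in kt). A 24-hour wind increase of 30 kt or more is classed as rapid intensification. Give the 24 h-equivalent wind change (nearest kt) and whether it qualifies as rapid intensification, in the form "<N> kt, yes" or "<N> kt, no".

7 kt, no

V₁: ΔP = 33, V ≈ 6.2 × 33^0.613 ≈ 52.87 kt.
V₂: ΔP = 42, V ≈ 6.2 × 42^0.613 ≈ 61.30 kt.
ΔV over 30 h = 8.43 kt → 24 h equivalent = 8.43 × 24/30 ≈ 6.74 kt.
7 kt < 30 kt ⇒ not rapid intensification.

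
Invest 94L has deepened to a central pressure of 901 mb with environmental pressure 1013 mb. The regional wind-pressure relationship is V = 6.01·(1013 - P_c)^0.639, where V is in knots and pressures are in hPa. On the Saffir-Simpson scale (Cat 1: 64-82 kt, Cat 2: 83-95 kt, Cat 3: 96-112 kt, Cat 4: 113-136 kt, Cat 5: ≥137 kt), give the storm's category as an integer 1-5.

4

ΔP = 1013 − 901 = 112 mb.
V ≈ 6.01 × 112^0.639 = 6.01 × 20.39 ≈ 123 kt.
123 kt falls in the Category 4 band.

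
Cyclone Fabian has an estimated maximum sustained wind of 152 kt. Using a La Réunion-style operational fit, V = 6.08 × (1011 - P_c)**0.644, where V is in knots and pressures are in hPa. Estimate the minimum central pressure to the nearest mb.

ΔP = (V / 6.08)^(1/0.644) = (152/6.08)^1.553.
152/6.08 = 25.000; 25.000^1.553 ≈ 148.15 mb.
P_c = 1011 − 148.15 = 862.85 ≈ 863 mb.

863 mb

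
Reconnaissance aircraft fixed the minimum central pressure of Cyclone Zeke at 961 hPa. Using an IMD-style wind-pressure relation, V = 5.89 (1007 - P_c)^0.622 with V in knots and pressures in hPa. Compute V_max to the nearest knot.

64 kt

ΔP = 1007 − 961 = 46 hPa.
46^0.622 ≈ 10.820.
V ≈ 5.89 × 10.820 ≈ 63.7 kt.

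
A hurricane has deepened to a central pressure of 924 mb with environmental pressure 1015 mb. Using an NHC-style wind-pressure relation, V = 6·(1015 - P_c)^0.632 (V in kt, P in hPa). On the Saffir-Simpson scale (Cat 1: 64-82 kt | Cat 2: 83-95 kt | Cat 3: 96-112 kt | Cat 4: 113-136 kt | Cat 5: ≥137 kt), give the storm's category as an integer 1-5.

ΔP = 1015 − 924 = 91 mb.
V ≈ 6 × 91^0.632 = 6 × 17.30 ≈ 104 kt.
104 kt falls in the Category 3 band.

3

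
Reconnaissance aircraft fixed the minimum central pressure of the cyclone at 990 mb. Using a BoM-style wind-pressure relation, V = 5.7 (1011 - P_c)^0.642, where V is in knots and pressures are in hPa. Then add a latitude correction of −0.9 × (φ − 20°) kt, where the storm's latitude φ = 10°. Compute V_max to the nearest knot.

49 kt

ΔP = 1011 − 990 = 21 mb.
21^0.642 ≈ 7.061.
V ≈ 5.7 × 7.061 ≈ 40.2 kt.
Latitude correction: −0.9 × (10 − 20) = 9 kt.
Corrected V ≈ 49.2 kt → 49 kt.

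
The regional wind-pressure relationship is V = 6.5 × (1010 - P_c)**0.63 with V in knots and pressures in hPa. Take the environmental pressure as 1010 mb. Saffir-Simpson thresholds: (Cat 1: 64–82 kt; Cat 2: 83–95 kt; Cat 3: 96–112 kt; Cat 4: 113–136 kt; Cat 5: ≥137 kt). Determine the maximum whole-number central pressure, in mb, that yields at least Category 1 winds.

Category 1 begins at V = 64 kt.
Required ΔP = (64/6.5)^(1/0.63) = 9.846^1.587 ≈ 37.72 mb.
P_c ≤ 1010 − 37.72 = 972.28, so the highest integer P_c is 972 mb.

972 mb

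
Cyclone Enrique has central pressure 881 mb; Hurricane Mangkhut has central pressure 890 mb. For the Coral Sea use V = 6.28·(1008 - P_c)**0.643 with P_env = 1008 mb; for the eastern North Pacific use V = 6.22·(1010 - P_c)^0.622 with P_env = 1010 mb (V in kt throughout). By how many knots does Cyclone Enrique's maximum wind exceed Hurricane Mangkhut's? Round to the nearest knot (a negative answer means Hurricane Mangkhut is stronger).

Cyclone Enrique: ΔP = 127; V ≈ 6.28 × 127^0.643 ≈ 141.48 kt.
Hurricane Mangkhut: ΔP = 120; V ≈ 6.22 × 120^0.622 ≈ 122.19 kt.
Difference ≈ 141.48 − 122.19 = 19.29 → 19 kt.

19 kt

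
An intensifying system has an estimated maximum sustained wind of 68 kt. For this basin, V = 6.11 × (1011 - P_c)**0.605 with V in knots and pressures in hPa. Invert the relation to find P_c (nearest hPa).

957 hPa

ΔP = (V / 6.11)^(1/0.605) = (68/6.11)^1.653.
68/6.11 = 11.129; 11.129^1.653 ≈ 53.67 hPa.
P_c = 1011 − 53.67 = 957.33 ≈ 957 hPa.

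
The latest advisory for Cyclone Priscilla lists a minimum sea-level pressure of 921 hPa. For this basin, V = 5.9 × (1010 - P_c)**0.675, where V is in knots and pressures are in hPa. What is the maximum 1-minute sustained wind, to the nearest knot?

122 kt

ΔP = 1010 − 921 = 89 hPa.
89^0.675 ≈ 20.694.
V ≈ 5.9 × 20.694 ≈ 122.1 kt.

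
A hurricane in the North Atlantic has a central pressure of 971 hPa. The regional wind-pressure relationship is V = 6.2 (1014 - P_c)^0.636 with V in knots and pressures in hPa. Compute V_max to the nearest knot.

68 kt

ΔP = 1014 − 971 = 43 hPa.
43^0.636 ≈ 10.937.
V ≈ 6.2 × 10.937 ≈ 67.8 kt.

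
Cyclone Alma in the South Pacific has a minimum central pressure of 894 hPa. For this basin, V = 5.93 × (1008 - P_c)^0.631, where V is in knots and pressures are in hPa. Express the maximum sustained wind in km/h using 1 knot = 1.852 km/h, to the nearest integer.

ΔP = 1008 − 894 = 114 hPa.
V ≈ 5.93 × 114^0.631 = 5.93 × 19.857 ≈ 117.750 kt.
117.750 × 1.852 ≈ 218.07 km/h → 218 km/h.

218 km/h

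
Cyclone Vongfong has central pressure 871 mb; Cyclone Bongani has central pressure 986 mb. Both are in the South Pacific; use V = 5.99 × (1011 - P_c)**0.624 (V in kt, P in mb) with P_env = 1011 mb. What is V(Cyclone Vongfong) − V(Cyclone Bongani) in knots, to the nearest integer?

86 kt

Cyclone Vongfong: ΔP = 140; V ≈ 5.99 × 140^0.624 ≈ 130.80 kt.
Cyclone Bongani: ΔP = 25; V ≈ 5.99 × 25^0.624 ≈ 44.64 kt.
Difference ≈ 130.80 − 44.64 = 86.16 → 86 kt.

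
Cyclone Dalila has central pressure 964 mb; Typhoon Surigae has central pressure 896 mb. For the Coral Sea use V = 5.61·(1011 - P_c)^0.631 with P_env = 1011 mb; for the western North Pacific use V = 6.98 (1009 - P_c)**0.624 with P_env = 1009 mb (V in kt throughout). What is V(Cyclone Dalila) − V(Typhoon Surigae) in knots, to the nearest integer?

-70 kt

Cyclone Dalila: ΔP = 47; V ≈ 5.61 × 47^0.631 ≈ 63.69 kt.
Typhoon Surigae: ΔP = 113; V ≈ 6.98 × 113^0.624 ≈ 133.34 kt.
Difference ≈ 63.69 − 133.34 = -69.65 → -70 kt.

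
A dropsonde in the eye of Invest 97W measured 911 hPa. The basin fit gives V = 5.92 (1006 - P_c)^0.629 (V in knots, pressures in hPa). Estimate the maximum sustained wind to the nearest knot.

104 kt

ΔP = 1006 − 911 = 95 hPa.
95^0.629 ≈ 17.538.
V ≈ 5.92 × 17.538 ≈ 103.8 kt.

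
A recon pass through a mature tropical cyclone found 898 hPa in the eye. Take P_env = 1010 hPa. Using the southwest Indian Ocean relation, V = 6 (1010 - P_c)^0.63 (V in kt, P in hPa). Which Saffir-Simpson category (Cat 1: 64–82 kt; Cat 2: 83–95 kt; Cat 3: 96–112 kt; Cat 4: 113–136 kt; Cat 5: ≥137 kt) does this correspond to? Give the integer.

4

ΔP = 1010 − 898 = 112 hPa.
V ≈ 6 × 112^0.63 = 6 × 19.54 ≈ 117 kt.
117 kt falls in the Category 4 band.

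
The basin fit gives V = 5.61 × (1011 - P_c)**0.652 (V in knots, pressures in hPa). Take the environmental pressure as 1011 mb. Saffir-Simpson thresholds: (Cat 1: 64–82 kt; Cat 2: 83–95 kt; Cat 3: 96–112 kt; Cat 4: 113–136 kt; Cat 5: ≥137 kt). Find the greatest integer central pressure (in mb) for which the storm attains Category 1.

Category 1 begins at V = 64 kt.
Required ΔP = (64/5.61)^(1/0.652) = 11.408^1.534 ≈ 41.83 mb.
P_c ≤ 1011 − 41.83 = 969.17, so the highest integer P_c is 969 mb.

969 mb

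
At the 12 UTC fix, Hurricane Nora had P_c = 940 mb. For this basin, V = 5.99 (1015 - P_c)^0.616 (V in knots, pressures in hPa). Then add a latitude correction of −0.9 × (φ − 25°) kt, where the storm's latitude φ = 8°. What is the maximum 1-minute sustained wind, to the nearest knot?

101 kt

ΔP = 1015 − 940 = 75 mb.
75^0.616 ≈ 14.290.
V ≈ 5.99 × 14.290 ≈ 85.6 kt.
Latitude correction: −0.9 × (8 − 25) = 15.3 kt.
Corrected V ≈ 100.9 kt → 101 kt.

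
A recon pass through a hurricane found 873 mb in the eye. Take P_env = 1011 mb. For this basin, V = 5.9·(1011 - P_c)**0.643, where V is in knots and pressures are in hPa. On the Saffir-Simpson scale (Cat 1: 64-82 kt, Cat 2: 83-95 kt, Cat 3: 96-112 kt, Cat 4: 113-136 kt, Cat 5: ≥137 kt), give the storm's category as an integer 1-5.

5

ΔP = 1011 − 873 = 138 mb.
V ≈ 5.9 × 138^0.643 = 5.9 × 23.77 ≈ 140 kt.
140 kt falls in the Category 5 band.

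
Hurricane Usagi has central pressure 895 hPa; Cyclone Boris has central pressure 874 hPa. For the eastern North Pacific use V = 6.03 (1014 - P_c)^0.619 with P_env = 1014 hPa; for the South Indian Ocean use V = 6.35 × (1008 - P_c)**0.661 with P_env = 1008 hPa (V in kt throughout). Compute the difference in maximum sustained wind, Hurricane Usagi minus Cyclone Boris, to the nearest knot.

Hurricane Usagi: ΔP = 119; V ≈ 6.03 × 119^0.619 ≈ 116.17 kt.
Cyclone Boris: ΔP = 134; V ≈ 6.35 × 134^0.661 ≈ 161.73 kt.
Difference ≈ 116.17 − 161.73 = -45.56 → -46 kt.

-46 kt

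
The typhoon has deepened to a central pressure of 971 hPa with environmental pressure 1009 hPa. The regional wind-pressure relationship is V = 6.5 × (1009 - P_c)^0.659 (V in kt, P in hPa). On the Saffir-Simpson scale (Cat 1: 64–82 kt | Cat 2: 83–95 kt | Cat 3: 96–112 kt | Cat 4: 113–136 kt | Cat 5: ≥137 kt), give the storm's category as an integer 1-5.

1

ΔP = 1009 − 971 = 38 hPa.
V ≈ 6.5 × 38^0.659 = 6.5 × 10.99 ≈ 71 kt.
71 kt falls in the Category 1 band.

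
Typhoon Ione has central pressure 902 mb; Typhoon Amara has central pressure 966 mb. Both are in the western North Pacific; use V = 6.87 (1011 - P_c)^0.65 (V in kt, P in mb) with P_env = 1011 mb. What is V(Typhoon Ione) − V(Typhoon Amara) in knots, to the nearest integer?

63 kt

Typhoon Ione: ΔP = 109; V ≈ 6.87 × 109^0.65 ≈ 144.97 kt.
Typhoon Amara: ΔP = 45; V ≈ 6.87 × 45^0.65 ≈ 81.57 kt.
Difference ≈ 144.97 − 81.57 = 63.40 → 63 kt.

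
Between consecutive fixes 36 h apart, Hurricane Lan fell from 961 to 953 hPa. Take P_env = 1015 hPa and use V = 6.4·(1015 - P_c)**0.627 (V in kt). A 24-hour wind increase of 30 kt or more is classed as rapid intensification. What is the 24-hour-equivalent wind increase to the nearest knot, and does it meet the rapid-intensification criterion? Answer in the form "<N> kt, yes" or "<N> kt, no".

5 kt, no

V₁: ΔP = 54, V ≈ 6.4 × 54^0.627 ≈ 78.05 kt.
V₂: ΔP = 62, V ≈ 6.4 × 62^0.627 ≈ 85.12 kt.
ΔV over 36 h = 7.07 kt → 24 h equivalent = 7.07 × 24/36 ≈ 4.71 kt.
5 kt < 30 kt ⇒ not rapid intensification.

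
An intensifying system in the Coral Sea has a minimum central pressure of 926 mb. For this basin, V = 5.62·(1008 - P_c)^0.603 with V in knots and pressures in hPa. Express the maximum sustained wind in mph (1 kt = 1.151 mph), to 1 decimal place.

92.2 mph

ΔP = 1008 − 926 = 82 mb.
V ≈ 5.62 × 82^0.603 = 5.62 × 14.257 ≈ 80.125 kt.
80.125 × 1.151 ≈ 92.22 mph → 92.2 mph.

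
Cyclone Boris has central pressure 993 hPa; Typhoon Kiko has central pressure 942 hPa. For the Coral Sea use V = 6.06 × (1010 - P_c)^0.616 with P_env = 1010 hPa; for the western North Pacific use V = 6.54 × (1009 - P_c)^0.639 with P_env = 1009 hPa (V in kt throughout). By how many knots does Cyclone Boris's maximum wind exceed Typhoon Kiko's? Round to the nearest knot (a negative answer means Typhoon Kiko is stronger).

Cyclone Boris: ΔP = 17; V ≈ 6.06 × 17^0.616 ≈ 34.71 kt.
Typhoon Kiko: ΔP = 67; V ≈ 6.54 × 67^0.639 ≈ 96.04 kt.
Difference ≈ 34.71 − 96.04 = -61.33 → -61 kt.

-61 kt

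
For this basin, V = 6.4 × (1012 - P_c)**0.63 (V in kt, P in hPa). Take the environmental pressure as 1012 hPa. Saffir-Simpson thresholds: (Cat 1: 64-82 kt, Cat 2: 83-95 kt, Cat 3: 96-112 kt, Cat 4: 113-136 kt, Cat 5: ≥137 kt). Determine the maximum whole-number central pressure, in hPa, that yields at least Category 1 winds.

973 hPa

Category 1 begins at V = 64 kt.
Required ΔP = (64/6.4)^(1/0.63) = 10.000^1.587 ≈ 38.66 hPa.
P_c ≤ 1012 − 38.66 = 973.34, so the highest integer P_c is 973 hPa.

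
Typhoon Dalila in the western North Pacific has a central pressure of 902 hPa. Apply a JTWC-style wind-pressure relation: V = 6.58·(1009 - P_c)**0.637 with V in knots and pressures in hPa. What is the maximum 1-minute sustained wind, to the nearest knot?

ΔP = 1009 − 902 = 107 hPa.
107^0.637 ≈ 19.621.
V ≈ 6.58 × 19.621 ≈ 129.1 kt.

129 kt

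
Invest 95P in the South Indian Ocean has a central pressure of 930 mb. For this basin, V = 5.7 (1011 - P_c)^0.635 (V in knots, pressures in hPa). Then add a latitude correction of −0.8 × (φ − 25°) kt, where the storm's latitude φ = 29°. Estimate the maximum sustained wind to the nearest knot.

ΔP = 1011 − 930 = 81 mb.
81^0.635 ≈ 16.289.
V ≈ 5.7 × 16.289 ≈ 92.8 kt.
Latitude correction: −0.8 × (29 − 25) = -3.2 kt.
Corrected V ≈ 89.6 kt → 90 kt.

90 kt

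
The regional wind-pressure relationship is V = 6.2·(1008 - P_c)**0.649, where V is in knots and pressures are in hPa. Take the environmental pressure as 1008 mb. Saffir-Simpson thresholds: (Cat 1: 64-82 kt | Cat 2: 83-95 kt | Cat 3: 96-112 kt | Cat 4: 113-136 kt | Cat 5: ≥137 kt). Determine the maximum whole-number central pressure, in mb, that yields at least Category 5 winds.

Category 5 begins at V = 137 kt.
Required ΔP = (137/6.2)^(1/0.649) = 22.097^1.541 ≈ 117.87 mb.
P_c ≤ 1008 − 117.87 = 890.13, so the highest integer P_c is 890 mb.

890 mb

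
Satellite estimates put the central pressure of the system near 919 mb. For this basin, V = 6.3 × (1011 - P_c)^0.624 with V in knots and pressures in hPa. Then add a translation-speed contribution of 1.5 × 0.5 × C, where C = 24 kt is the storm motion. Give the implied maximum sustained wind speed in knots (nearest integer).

124 kt

ΔP = 1011 − 919 = 92 mb.
92^0.624 ≈ 16.804.
V ≈ 6.3 × 16.804 ≈ 105.9 kt.
Translation term: 1.5 × 0.5 × 24 = 18 kt.
Corrected V ≈ 123.9 kt → 124 kt.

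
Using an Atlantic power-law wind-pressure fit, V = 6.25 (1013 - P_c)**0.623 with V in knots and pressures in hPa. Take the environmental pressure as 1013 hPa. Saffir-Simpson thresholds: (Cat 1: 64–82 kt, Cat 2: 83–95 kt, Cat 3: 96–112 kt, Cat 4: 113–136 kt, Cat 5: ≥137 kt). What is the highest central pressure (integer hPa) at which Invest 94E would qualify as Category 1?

Category 1 begins at V = 64 kt.
Required ΔP = (64/6.25)^(1/0.623) = 10.240^1.605 ≈ 41.85 hPa.
P_c ≤ 1013 − 41.85 = 971.15, so the highest integer P_c is 971 hPa.

971 hPa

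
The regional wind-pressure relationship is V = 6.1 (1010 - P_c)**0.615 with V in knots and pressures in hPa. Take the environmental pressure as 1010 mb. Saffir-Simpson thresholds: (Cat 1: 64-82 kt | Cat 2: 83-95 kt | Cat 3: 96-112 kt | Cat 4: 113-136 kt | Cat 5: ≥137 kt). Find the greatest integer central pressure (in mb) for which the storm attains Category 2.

940 mb

Category 2 begins at V = 83 kt.
Required ΔP = (83/6.1)^(1/0.615) = 13.607^1.626 ≈ 69.74 mb.
P_c ≤ 1010 − 69.74 = 940.26, so the highest integer P_c is 940 mb.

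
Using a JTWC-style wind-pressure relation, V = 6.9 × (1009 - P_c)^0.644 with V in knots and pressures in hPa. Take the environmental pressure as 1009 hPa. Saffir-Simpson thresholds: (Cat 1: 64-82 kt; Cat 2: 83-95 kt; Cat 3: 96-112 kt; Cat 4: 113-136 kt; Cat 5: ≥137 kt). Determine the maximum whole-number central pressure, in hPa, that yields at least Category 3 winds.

949 hPa

Category 3 begins at V = 96 kt.
Required ΔP = (96/6.9)^(1/0.644) = 13.913^1.553 ≈ 59.63 hPa.
P_c ≤ 1009 − 59.63 = 949.37, so the highest integer P_c is 949 hPa.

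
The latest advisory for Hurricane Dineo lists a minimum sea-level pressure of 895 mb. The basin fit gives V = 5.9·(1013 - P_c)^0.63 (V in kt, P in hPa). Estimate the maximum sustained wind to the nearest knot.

ΔP = 1013 − 895 = 118 mb.
118^0.63 ≈ 20.197.
V ≈ 5.9 × 20.197 ≈ 119.2 kt.

119 kt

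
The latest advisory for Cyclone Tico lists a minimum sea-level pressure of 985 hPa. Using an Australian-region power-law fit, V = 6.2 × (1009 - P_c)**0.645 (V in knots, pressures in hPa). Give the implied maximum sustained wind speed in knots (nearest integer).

48 kt

ΔP = 1009 − 985 = 24 hPa.
24^0.645 ≈ 7.767.
V ≈ 6.2 × 7.767 ≈ 48.2 kt.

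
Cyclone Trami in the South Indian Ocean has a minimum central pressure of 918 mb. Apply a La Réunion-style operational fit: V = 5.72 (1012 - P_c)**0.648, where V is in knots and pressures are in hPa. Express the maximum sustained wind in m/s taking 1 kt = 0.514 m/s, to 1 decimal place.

55.8 m/s

ΔP = 1012 − 918 = 94 mb.
V ≈ 5.72 × 94^0.648 = 5.72 × 18.993 ≈ 108.638 kt.
108.638 × 0.514 ≈ 55.84 m/s → 55.8 m/s.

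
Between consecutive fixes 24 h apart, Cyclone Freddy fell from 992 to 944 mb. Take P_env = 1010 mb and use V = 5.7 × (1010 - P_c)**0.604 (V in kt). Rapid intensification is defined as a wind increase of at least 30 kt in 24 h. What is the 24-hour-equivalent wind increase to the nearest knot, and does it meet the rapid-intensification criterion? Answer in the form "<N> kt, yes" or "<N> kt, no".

V₁: ΔP = 18, V ≈ 5.7 × 18^0.604 ≈ 32.66 kt.
V₂: ΔP = 66, V ≈ 5.7 × 66^0.604 ≈ 71.59 kt.
ΔV over 24 h = 38.93 kt → 24 h equivalent = 38.93 × 24/24 ≈ 38.93 kt.
39 kt ≥ 30 kt ⇒ rapid intensification.

39 kt, yes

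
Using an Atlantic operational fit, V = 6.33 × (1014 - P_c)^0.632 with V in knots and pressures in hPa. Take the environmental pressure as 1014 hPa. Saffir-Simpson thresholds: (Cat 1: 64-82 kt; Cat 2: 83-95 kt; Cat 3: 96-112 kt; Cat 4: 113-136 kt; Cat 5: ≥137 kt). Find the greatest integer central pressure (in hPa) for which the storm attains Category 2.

955 hPa

Category 2 begins at V = 83 kt.
Required ΔP = (83/6.33)^(1/0.632) = 13.112^1.582 ≈ 58.68 hPa.
P_c ≤ 1014 − 58.68 = 955.32, so the highest integer P_c is 955 hPa.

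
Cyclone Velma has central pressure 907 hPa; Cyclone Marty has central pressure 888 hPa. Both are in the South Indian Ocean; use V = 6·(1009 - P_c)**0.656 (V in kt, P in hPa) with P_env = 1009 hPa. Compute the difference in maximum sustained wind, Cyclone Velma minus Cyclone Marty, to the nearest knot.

-15 kt

Cyclone Velma: ΔP = 102; V ≈ 6 × 102^0.656 ≈ 124.68 kt.
Cyclone Marty: ΔP = 121; V ≈ 6 × 121^0.656 ≈ 139.46 kt.
Difference ≈ 124.68 − 139.46 = -14.78 → -15 kt.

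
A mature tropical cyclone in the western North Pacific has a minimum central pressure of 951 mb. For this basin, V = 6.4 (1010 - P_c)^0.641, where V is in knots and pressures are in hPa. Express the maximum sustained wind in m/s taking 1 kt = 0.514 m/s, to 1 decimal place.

ΔP = 1010 − 951 = 59 mb.
V ≈ 6.4 × 59^0.641 = 6.4 × 13.649 ≈ 87.357 kt.
87.357 × 0.514 ≈ 44.90 m/s → 44.9 m/s.

44.9 m/s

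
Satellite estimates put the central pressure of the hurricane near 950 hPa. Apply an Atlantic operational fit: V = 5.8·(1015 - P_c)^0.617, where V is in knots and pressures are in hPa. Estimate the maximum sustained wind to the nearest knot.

76 kt

ΔP = 1015 − 950 = 65 hPa.
65^0.617 ≈ 13.139.
V ≈ 5.8 × 13.139 ≈ 76.2 kt.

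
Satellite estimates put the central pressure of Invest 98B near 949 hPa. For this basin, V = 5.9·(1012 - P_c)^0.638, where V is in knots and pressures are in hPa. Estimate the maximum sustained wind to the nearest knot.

83 kt

ΔP = 1012 − 949 = 63 hPa.
63^0.638 ≈ 14.060.
V ≈ 5.9 × 14.060 ≈ 83.0 kt.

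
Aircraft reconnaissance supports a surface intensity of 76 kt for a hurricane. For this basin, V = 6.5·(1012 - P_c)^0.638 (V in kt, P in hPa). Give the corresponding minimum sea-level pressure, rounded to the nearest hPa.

ΔP = (V / 6.5)^(1/0.638) = (76/6.5)^1.567.
76/6.5 = 11.692; 11.692^1.567 ≈ 47.19 hPa.
P_c = 1012 − 47.19 = 964.81 ≈ 965 hPa.

965 hPa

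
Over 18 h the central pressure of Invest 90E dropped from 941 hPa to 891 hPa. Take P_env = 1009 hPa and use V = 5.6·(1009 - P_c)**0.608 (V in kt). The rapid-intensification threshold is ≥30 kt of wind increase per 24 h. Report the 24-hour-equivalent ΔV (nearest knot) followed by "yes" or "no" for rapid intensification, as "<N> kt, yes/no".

V₁: ΔP = 68, V ≈ 5.6 × 68^0.608 ≈ 72.84 kt.
V₂: ΔP = 118, V ≈ 5.6 × 118^0.608 ≈ 101.83 kt.
ΔV over 18 h = 28.99 kt → 24 h equivalent = 28.99 × 24/18 ≈ 38.65 kt.
39 kt ≥ 30 kt ⇒ rapid intensification.

39 kt, yes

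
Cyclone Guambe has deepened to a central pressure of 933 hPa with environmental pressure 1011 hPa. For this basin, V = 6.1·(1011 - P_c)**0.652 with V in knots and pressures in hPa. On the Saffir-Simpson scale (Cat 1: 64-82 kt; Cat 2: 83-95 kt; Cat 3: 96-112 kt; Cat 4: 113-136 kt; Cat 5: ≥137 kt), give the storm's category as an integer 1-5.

ΔP = 1011 − 933 = 78 hPa.
V ≈ 6.1 × 78^0.652 = 6.1 × 17.13 ≈ 104 kt.
104 kt falls in the Category 3 band.

3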